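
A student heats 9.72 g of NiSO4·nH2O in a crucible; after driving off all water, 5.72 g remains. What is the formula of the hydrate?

Mass of water lost = 9.72 − 5.72 = 4 g → 4 / 18.02 = 0.222 mol H2O
Molar mass of NiSO4 = 154.76 g/mol → mol NiSO4 = 5.72 / 154.76 = 0.03696
n = 0.222 / 0.03696 = 6.01 ≈ 6 → NiSO4·6H2O

NiSO4·6H2O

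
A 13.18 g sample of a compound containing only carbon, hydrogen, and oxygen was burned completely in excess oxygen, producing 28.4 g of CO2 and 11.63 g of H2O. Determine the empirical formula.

mol C = 28.4 / 44.01 = 0.6453; mass C = 0.6453 × 12.01 = 7.750 g
mol H = 2 × (11.63 / 18.02) = 1.291; mass H = 1.291 × 1.008 = 1.301 g
mass O = 13.18 − (9.051) = 4.129 g → mol O = 0.2580
Divide by the smallest (0.258 mol O): C 2.501, H 5.002, O 1.000
Scaling by 2: C 5.00, H 10.00, O 2.00 → C5H10O2

C5H10O2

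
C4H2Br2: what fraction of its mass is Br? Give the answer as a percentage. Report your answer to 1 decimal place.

76.1%

Molar mass = 4(12.01) + 2(1.008) + 2(79.90) = 209.856 g/mol
Mass of Br per mole = 2 × 79.90 = 159.800 g
% Br = 159.800 / 209.856 × 100 = 76.1%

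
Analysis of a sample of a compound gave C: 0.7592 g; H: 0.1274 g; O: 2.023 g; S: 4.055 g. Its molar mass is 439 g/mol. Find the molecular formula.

C4H8O8S8

C: 0.7592 g ÷ 12.01 g/mol = 0.06321 mol
H: 0.1274 g ÷ 1.008 g/mol = 0.1264 mol
O: 2.023 g ÷ 16.00 g/mol = 0.1264 mol
S: 4.055 g ÷ 32.07 g/mol = 0.1264 mol
Divide by the smallest (0.06321 mol C): C 1.000, H 1.999, O 2.000, S 2.000
≈ 1:2:2:2 → CH2O2S2
Empirical-formula mass = 110.17 g/mol
n = 439 / 110.17 = 3.98 ≈ 4
Molecular formula = (CH2O2S2)×4 = C4H8O8S8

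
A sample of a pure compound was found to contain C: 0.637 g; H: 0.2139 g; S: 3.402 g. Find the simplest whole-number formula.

CH4S2

C: 0.637 g ÷ 12.01 g/mol = 0.05304 mol
H: 0.2139 g ÷ 1.008 g/mol = 0.2122 mol
S: 3.402 g ÷ 32.07 g/mol = 0.1061 mol
Smallest is C at 0.05304 mol; normalising gives C 1.000, H 4.001, S 2.000
Ratio ≈ 1:4:2, so the empirical formula is CH4S2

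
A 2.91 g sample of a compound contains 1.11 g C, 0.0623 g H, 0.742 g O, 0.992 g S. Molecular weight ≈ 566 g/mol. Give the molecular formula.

Moles — C: 1.11 / 12.01 = 0.09242 mol; H: 0.0623 / 1.008 = 0.06181 mol; O: 0.742 / 16.00 = 0.04637 mol; S: 0.992 / 32.07 = 0.03093 mol
Ratios (÷ 0.03093): C 2.988, H 1.998, O 1.499, S 1.000
Scaling by 2: C 5.98, H 4.00, O 3.00, S 2.00 → C6H4O3S2
Empirical-formula mass = 188.23 g/mol
n = 566 / 188.23 = 3.01 ≈ 3
Molecular formula = (C6H4O3S2)×3 = C18H12O9S6

C18H12O9S6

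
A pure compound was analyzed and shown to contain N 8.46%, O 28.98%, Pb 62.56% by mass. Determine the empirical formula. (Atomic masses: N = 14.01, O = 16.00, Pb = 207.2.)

N2O6Pb

Assume 100 g: 8.46 g N, 28.98 g O, 62.56 g Pb.
Moles — N: 8.46 / 14.01 = 0.6039 mol; O: 28.98 / 16.00 = 1.811 mol; Pb: 62.56 / 207.2 = 0.3019 mol
Divide by the smallest (0.3019 mol Pb): N 2.000, O 5.999, Pb 1.000
≈ 2:6:1 → N2O6Pb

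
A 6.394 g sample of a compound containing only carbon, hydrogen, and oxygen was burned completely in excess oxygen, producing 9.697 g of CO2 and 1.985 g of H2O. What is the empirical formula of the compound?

mol C = 9.697 / 44.01 = 0.2203; mass C = 0.2203 × 12.01 = 2.646 g
mol H = 2 × (1.985 / 18.02) = 0.2203; mass H = 0.2203 × 1.008 = 0.2221 g
mass O = 6.394 − (2.868) = 3.526 g → mol O = 0.2204
Divide by the smallest (0.2203 mol H): C 1.000, H 1.000, O 1.000
→ CHO

CHO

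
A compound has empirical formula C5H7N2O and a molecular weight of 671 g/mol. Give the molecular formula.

C30H42N12O6

Empirical-formula mass = 111.13 g/mol
n = 671 / 111.13 = 6.04 ≈ 6
Molecular formula = (C5H7N2O)6 = C30H42N12O6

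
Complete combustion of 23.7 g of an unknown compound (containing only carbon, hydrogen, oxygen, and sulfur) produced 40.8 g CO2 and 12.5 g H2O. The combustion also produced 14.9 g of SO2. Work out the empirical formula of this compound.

mol C = 40.8 / 44.01 = 0.9271; mass C = 0.9271 × 12.01 = 11.13 g
mol H = 2 × (12.5 / 18.02) = 1.387; mass H = 1.387 × 1.008 = 1.398 g
mol S = 14.9 / 64.07 = 0.2326; mass S = 7.458 g
mass O = 23.7 − (19.99) = 3.709 g → mol O = 0.2318
Divide by the smallest (0.2318 mol O): C 3.999, H 5.984, O 1.000, S 1.003
→ C4H6OS

C4H6OS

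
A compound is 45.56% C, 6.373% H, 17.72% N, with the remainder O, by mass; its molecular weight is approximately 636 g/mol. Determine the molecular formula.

Assume 100 g: 45.56 g C, 6.373 g H, 17.72 g N, 30.347 g O.
n(C) = 45.56/12.01 = 3.794, n(H) = 6.373/1.008 = 6.322, n(N) = 17.72/14.01 = 1.265, n(O) = 30.347/16.00 = 1.897
Smallest is N at 1.265 mol; normalising gives C 2.999, H 4.999, N 1.000, O 1.500
Scaling by 2: C 6.00, H 10.00, N 2.00, O 3.00 → C6H10N2O3
Empirical-formula mass = 158.16 g/mol
n = 636 / 158.16 = 4.02 ≈ 4
Molecular formula = (C6H10N2O3)×4 = C24H40N8O12

C24H40N8O12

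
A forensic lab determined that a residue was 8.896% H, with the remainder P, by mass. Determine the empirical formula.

Assume 100 g: 8.896 g H, 91.104 g P.
H: 8.896 g ÷ 1.008 g/mol = 8.825 mol
P: 91.104 g ÷ 30.97 g/mol = 2.942 mol
Divide by the smallest (2.942 mol P): H 3.000, P 1.000
→ H3P

H3P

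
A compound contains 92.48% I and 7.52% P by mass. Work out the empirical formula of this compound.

I3P

Assume 100 g: 92.48 g I, 7.52 g P.
Moles — I: 92.48 / 126.90 = 0.7288 mol; P: 7.52 / 30.97 = 0.2428 mol
Divide by the smallest (0.2428 mol P): I 3.001, P 1.000
≈ 3:1 → I3P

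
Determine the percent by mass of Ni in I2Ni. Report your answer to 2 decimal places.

Molar mass = 2(126.90) + 1(58.69) = 312.490 g/mol
Mass of Ni per mole = 1 × 58.69 = 58.690 g
% Ni = 58.690 / 312.490 × 100 = 18.78%

18.78%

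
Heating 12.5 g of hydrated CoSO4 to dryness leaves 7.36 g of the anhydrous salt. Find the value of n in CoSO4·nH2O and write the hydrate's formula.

Mass of water lost = 12.5 − 7.36 = 5.14 g → 5.14 / 18.02 = 0.2852 mol H2O
Molar mass of CoSO4 = 155.00 g/mol → mol CoSO4 = 7.36 / 155.00 = 0.04748
n = 0.2852 / 0.04748 = 6.01 ≈ 6 → CoSO4·6H2O

CoSO4·6H2O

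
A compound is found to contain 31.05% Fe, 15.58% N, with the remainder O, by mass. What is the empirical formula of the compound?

FeN2O6

Assume 100 g: 31.05 g Fe, 15.58 g N, 53.37 g O.
Moles — Fe: 31.05 / 55.85 = 0.556 mol; N: 15.58 / 14.01 = 1.112 mol; O: 53.37 / 16.00 = 3.336 mol
Divide by the smallest (0.556 mol Fe): Fe 1.000, N 2.000, O 6.000
Ratio ≈ 1:2:6, so the empirical formula is FeN2O6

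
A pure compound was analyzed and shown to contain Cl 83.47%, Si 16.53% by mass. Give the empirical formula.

Assume 100 g: 83.47 g Cl, 16.53 g Si.
Moles — Cl: 83.47 / 35.45 = 2.355 mol; Si: 16.53 / 28.09 = 0.5885 mol
Ratios (÷ 0.5885): Cl 4.001, Si 1.000
Ratio ≈ 4:1, so the empirical formula is Cl4Si

Cl4Si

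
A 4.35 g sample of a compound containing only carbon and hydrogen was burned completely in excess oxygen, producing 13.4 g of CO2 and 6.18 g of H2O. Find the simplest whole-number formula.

mol C = 13.4 / 44.01 = 0.3045; mass C = 0.3045 × 12.01 = 3.657 g
mol H = 2 × (6.18 / 18.02) = 0.6859; mass H = 0.6859 × 1.008 = 0.6914 g
Smallest is C at 0.3045 mol; normalising gives C 1.000, H 2.253
Scaling by 4: C 4.00, H 9.01 → C4H9

C4H9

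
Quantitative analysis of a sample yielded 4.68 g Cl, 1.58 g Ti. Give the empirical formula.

Cl: 4.68 g ÷ 35.45 g/mol = 0.132 mol
Ti: 1.58 g ÷ 47.87 g/mol = 0.03301 mol
Ratios (÷ 0.03301): Cl 4.000, Ti 1.000
≈ 4:1 → Cl4Ti

Cl4Ti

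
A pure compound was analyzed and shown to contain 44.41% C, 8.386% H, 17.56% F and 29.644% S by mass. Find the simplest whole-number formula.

Assume 100 g: 44.41 g C, 8.386 g H, 17.56 g F, 29.644 g S.
C: 44.41 g ÷ 12.01 g/mol = 3.698 mol
H: 8.386 g ÷ 1.008 g/mol = 8.319 mol
F: 17.56 g ÷ 19.00 g/mol = 0.9242 mol
S: 29.644 g ÷ 32.07 g/mol = 0.9244 mol
Divide by the smallest (0.9242 mol F): C 4.001, H 9.002, F 1.000, S 1.000
Ratio ≈ 4:9:1:1, so the empirical formula is C4H9FS

C4H9FS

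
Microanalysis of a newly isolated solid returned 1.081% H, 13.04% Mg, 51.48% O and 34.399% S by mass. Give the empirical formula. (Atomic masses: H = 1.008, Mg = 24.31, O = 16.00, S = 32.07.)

Assume 100 g: 1.081 g H, 13.04 g Mg, 51.48 g O, 34.399 g S.
H: 1.081 g ÷ 1.008 g/mol = 1.072 mol
Mg: 13.04 g ÷ 24.31 g/mol = 0.5364 mol
O: 51.48 g ÷ 16.00 g/mol = 3.217 mol
S: 34.399 g ÷ 32.07 g/mol = 1.073 mol
Divide by the smallest (0.5364 mol Mg): H 1.999, Mg 1.000, O 5.998, S 2.000
Ratio ≈ 2:1:6:2, so the empirical formula is H2MgO6S2

H2MgO6S2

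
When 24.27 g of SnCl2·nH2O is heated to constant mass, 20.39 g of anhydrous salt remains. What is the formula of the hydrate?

SnCl2·2H2O

Mass of water lost = 24.27 − 20.39 = 3.88 g → 3.88 / 18.02 = 0.2153 mol H2O
Molar mass of SnCl2 = 189.61 g/mol → mol SnCl2 = 20.39 / 189.61 = 0.1075
n = 0.2153 / 0.1075 = 2.00 ≈ 2 → SnCl2·2H2O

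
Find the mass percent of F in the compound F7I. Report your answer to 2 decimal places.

Molar mass = 7(19.00) + 1(126.90) = 259.900 g/mol
Mass of F per mole = 7 × 19.00 = 133.000 g
% F = 133.000 / 259.900 × 100 = 51.17%

51.17%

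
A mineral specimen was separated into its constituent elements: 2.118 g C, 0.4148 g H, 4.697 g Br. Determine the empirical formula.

n(C) = 2.118/12.01 = 0.1764, n(H) = 0.4148/1.008 = 0.4115, n(Br) = 4.697/79.90 = 0.05879
Ratios (÷ 0.05879): C 3.000, H 7.000, Br 1.000
Ratio ≈ 3:7:1, so the empirical formula is C3H7Br

C3H7Br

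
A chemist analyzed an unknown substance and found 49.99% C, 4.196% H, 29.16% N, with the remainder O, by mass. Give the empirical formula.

Assume 100 g: 49.99 g C, 4.196 g H, 29.16 g N, 16.654 g O.
n(C) = 49.99/12.01 = 4.162, n(H) = 4.196/1.008 = 4.163, n(N) = 29.16/14.01 = 2.081, n(O) = 16.654/16.00 = 1.041
Divide by the smallest (1.041 mol O): C 3.999, H 3.999, N 2.000, O 1.000
→ C4H4N2O

C4H4N2O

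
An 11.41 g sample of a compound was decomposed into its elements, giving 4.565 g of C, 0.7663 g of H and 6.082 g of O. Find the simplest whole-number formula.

CH2O

Moles — C: 4.565 / 12.01 = 0.3801 mol; H: 0.7663 / 1.008 = 0.7602 mol; O: 6.082 / 16.00 = 0.3801 mol
Ratios (÷ 0.3801): C 1.000, H 2.000, O 1.000
≈ 1:2:1 → CH2O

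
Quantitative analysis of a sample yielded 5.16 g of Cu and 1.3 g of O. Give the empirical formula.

n(Cu) = 5.16/63.55 = 0.0812, n(O) = 1.3/16.00 = 0.08125
Ratios (÷ 0.0812): Cu 1.000, O 1.001
→ CuO

CuO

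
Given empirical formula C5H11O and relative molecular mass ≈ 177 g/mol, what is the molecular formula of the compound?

Empirical-formula mass = 87.14 g/mol
n = 177 / 87.14 = 2.03 ≈ 2
Molecular formula = (C5H11O)2 = C10H22O2

C10H22O2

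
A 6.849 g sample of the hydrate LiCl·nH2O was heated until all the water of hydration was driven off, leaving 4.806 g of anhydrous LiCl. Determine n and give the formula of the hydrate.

Mass of water lost = 6.849 − 4.806 = 2.043 g → 2.043 / 18.02 = 0.1134 mol H2O
Molar mass of LiCl = 42.39 g/mol → mol LiCl = 4.806 / 42.39 = 0.1134
n = 0.1134 / 0.1134 = 1.00 ≈ 1 → LiCl·H2O

LiCl·H2O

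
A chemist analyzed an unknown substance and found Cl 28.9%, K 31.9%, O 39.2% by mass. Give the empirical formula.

Assume 100 g: 28.9 g Cl, 31.9 g K, 39.2 g O.
Cl: 28.9 g ÷ 35.45 g/mol = 0.8152 mol
K: 31.9 g ÷ 39.10 g/mol = 0.8159 mol
O: 39.2 g ÷ 16.00 g/mol = 2.45 mol
Ratios (÷ 0.8152): Cl 1.000, K 1.001, O 3.005
→ ClKO3

ClKO3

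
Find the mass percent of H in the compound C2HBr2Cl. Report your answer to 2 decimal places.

Molar mass = 2(12.01) + 1(1.008) + 2(79.90) + 1(35.45) = 220.278 g/mol
Mass of H per mole = 1 × 1.008 = 1.008 g
% H = 1.008 / 220.278 × 100 = 0.46%

0.46%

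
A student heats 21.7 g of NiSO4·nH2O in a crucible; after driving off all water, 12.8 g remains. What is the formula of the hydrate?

NiSO4·6H2O

Mass of water lost = 21.7 − 12.8 = 8.9 g → 8.9 / 18.02 = 0.4939 mol H2O
Molar mass of NiSO4 = 154.76 g/mol → mol NiSO4 = 12.8 / 154.76 = 0.08271
n = 0.4939 / 0.08271 = 5.97 ≈ 6 → NiSO4·6H2O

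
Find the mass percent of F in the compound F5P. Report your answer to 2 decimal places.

75.41%

Molar mass = 5(19.00) + 1(30.97) = 125.970 g/mol
Mass of F per mole = 5 × 19.00 = 95.000 g
% F = 95.000 / 125.970 × 100 = 75.41%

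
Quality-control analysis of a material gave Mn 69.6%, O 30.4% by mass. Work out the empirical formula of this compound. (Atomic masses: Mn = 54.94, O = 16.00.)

Assume 100 g: 69.6 g Mn, 30.4 g O.
Mn: 69.6 g ÷ 54.94 g/mol = 1.267 mol
O: 30.4 g ÷ 16.00 g/mol = 1.9 mol
Smallest is Mn at 1.267 mol; normalising gives Mn 1.000, O 1.500
×2: Mn 2.00, O 3.00 → Mn2O3

Mn2O3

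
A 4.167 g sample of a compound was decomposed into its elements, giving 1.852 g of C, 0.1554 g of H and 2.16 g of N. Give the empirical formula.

CHN

n(C) = 1.852/12.01 = 0.1542, n(H) = 0.1554/1.008 = 0.1542, n(N) = 2.16/14.01 = 0.1542
Ratios (÷ 0.1542): C 1.000, H 1.000, N 1.000
→ CHN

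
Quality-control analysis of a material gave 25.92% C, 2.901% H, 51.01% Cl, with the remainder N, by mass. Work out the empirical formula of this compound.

Assume 100 g: 25.92 g C, 2.901 g H, 51.01 g Cl, 20.169 g N.
C: 25.92 g ÷ 12.01 g/mol = 2.158 mol
H: 2.901 g ÷ 1.008 g/mol = 2.878 mol
Cl: 51.01 g ÷ 35.45 g/mol = 1.439 mol
N: 20.169 g ÷ 14.01 g/mol = 1.44 mol
Ratios (÷ 1.439): C 1.500, H 2.000, Cl 1.000, N 1.000
Scaling by 2: C 3.00, H 4.00, Cl 2.00, N 2.00 → C3H4Cl2N2

C3H4Cl2N2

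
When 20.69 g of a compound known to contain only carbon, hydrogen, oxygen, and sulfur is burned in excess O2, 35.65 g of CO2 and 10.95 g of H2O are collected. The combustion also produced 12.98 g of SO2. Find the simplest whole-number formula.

C4H6OS

mol C = 35.65 / 44.01 = 0.8100; mass C = 0.8100 × 12.01 = 9.729 g
mol H = 2 × (10.95 / 18.02) = 1.215; mass H = 1.215 × 1.008 = 1.225 g
mol S = 12.98 / 64.07 = 0.2026; mass S = 6.497 g
mass O = 20.69 − (17.45) = 3.239 g → mol O = 0.2025
Smallest is O at 0.2025 mol; normalising gives C 4.001, H 6.003, O 1.000, S 1.001
Ratio ≈ 4:6:1:1, so the empirical formula is C4H6OS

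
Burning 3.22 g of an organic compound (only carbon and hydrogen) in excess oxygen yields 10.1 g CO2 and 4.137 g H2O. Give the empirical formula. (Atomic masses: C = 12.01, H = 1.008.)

CH2

mol C = 10.1 / 44.01 = 0.2295; mass C = 0.2295 × 12.01 = 2.756 g
mol H = 2 × (4.137 / 18.02) = 0.4592; mass H = 0.4592 × 1.008 = 0.4628 g
Smallest is C at 0.2295 mol; normalising gives C 1.000, H 2.001
≈ 1:2 → CH2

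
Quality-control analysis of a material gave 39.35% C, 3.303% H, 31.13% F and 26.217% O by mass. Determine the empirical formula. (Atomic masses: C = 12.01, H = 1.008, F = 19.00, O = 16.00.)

C2H2FO

Assume 100 g: 39.35 g C, 3.303 g H, 31.13 g F, 26.217 g O.
C: 39.35 g ÷ 12.01 g/mol = 3.276 mol
H: 3.303 g ÷ 1.008 g/mol = 3.277 mol
F: 31.13 g ÷ 19.00 g/mol = 1.638 mol
O: 26.217 g ÷ 16.00 g/mol = 1.639 mol
Smallest is F at 1.638 mol; normalising gives C 2.000, H 2.000, F 1.000, O 1.000
Ratio ≈ 2:2:1:1, so the empirical formula is C2H2FO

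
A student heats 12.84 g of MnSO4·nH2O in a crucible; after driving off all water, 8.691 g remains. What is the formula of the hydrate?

MnSO4·4H2O

Mass of water lost = 12.84 − 8.691 = 4.149 g → 4.149 / 18.02 = 0.2302 mol H2O
Molar mass of MnSO4 = 151.01 g/mol → mol MnSO4 = 8.691 / 151.01 = 0.05755
n = 0.2302 / 0.05755 = 4.00 ≈ 4 → MnSO4·4H2O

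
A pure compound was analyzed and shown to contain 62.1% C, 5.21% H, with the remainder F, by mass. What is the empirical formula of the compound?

C3H3F

Assume 100 g: 62.1 g C, 5.21 g H, 32.69 g F.
n(C) = 62.1/12.01 = 5.171, n(H) = 5.21/1.008 = 5.169, n(F) = 32.69/19.00 = 1.721
Divide by the smallest (1.721 mol F): C 3.005, H 3.004, F 1.000
→ C3H3F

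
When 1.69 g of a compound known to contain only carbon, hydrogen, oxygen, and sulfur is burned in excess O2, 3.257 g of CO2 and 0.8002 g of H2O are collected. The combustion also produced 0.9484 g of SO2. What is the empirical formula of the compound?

mol C = 3.257 / 44.01 = 0.07401; mass C = 0.07401 × 12.01 = 0.8888 g
mol H = 2 × (0.8002 / 18.02) = 0.08881; mass H = 0.08881 × 1.008 = 0.08952 g
mol S = 0.9484 / 64.07 = 0.01480; mass S = 0.4747 g
mass O = 1.69 − (1.453) = 0.2369 g → mol O = 0.01481
Ratios (÷ 0.0148): C 5.000, H 6.000, O 1.000, S 1.000
≈ 5:6:1:1 → C5H6OS

C5H6OS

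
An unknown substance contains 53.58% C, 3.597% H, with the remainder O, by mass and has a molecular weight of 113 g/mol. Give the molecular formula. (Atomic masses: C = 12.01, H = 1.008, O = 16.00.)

C5H4O3

Assume 100 g: 53.58 g C, 3.597 g H, 42.823 g O.
n(C) = 53.58/12.01 = 4.461, n(H) = 3.597/1.008 = 3.568, n(O) = 42.823/16.00 = 2.676
Ratios (÷ 2.676): C 1.667, H 1.333, O 1.000
Multiply by 3: C 5.00, H 4.00, O 3.00 → C5H4O3
Empirical-formula mass = 112.08 g/mol
n = 113 / 112.08 = 1.01 ≈ 1
Molecular formula = empirical formula = C5H4O3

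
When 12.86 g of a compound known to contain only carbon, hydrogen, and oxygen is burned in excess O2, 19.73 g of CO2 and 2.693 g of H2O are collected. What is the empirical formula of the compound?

mol C = 19.73 / 44.01 = 0.4483; mass C = 0.4483 × 12.01 = 5.384 g
mol H = 2 × (2.693 / 18.02) = 0.2989; mass H = 0.2989 × 1.008 = 0.3013 g
mass O = 12.86 − (5.685) = 7.175 g → mol O = 0.4484
Smallest is H at 0.2989 mol; normalising gives C 1.500, H 1.000, O 1.500
×2: C 3.00, H 2.00, O 3.00 → C3H2O3

C3H2O3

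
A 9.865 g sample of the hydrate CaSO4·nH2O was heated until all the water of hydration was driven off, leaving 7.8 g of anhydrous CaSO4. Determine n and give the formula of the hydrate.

CaSO4·2H2O

Mass of water lost = 9.865 − 7.8 = 2.065 g → 2.065 / 18.02 = 0.1146 mol H2O
Molar mass of CaSO4 = 136.15 g/mol → mol CaSO4 = 7.8 / 136.15 = 0.05729
n = 0.1146 / 0.05729 = 2.00 ≈ 2 → CaSO4·2H2O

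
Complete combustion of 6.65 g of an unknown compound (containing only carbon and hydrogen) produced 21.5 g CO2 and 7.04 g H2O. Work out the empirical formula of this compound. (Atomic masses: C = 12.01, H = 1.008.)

mol C = 21.5 / 44.01 = 0.4885; mass C = 0.4885 × 12.01 = 5.867 g
mol H = 2 × (7.04 / 18.02) = 0.7814; mass H = 0.7814 × 1.008 = 0.7876 g
Smallest is C at 0.4885 mol; normalising gives C 1.000, H 1.599
×5: C 5.00, H 8.00 → C5H8

C5H8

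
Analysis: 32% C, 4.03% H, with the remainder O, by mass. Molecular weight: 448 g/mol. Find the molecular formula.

Assume 100 g: 32 g C, 4.03 g H, 63.97 g O.
C: 32 g ÷ 12.01 g/mol = 2.664 mol
H: 4.03 g ÷ 1.008 g/mol = 3.998 mol
O: 63.97 g ÷ 16.00 g/mol = 3.998 mol
Ratios (÷ 2.664): C 1.000, H 1.501, O 1.501
Scaling by 2: C 2.00, H 3.00, O 3.00 → C2H3O3
Empirical-formula mass = 75.04 g/mol
n = 448 / 75.04 = 5.97 ≈ 6
Molecular formula = (C2H3O3)×6 = C12H18O18

C12H18O18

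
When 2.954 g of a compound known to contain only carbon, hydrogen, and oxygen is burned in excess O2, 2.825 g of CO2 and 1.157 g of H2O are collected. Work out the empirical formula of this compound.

CH2O2

mol C = 2.825 / 44.01 = 0.06419; mass C = 0.06419 × 12.01 = 0.7709 g
mol H = 2 × (1.157 / 18.02) = 0.1284; mass H = 0.1284 × 1.008 = 0.1294 g
mass O = 2.954 − (0.9004) = 2.054 g → mol O = 0.1284
Ratios (÷ 0.06419): C 1.000, H 2.001, O 2.000
≈ 1:2:2 → CH2O2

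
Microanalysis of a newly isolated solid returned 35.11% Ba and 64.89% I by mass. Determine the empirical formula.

BaI2

Assume 100 g: 35.11 g Ba, 64.89 g I.
Ba: 35.11 g ÷ 137.33 g/mol = 0.2557 mol
I: 64.89 g ÷ 126.90 g/mol = 0.5113 mol
Smallest is Ba at 0.2557 mol; normalising gives Ba 1.000, I 2.000
Ratio ≈ 1:2, so the empirical formula is BaI2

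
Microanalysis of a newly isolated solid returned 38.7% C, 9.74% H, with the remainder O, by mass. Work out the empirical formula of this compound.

Assume 100 g: 38.7 g C, 9.74 g H, 51.56 g O.
n(C) = 38.7/12.01 = 3.222, n(H) = 9.74/1.008 = 9.663, n(O) = 51.56/16.00 = 3.223
Smallest is C at 3.222 mol; normalising gives C 1.000, H 2.999, O 1.000
≈ 1:3:1 → CH3O

CH3O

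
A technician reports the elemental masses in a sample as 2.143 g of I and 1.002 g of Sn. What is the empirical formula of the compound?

I2Sn

Moles — I: 2.143 / 126.90 = 0.01689 mol; Sn: 1.002 / 118.71 = 0.008441 mol
Smallest is Sn at 0.008441 mol; normalising gives I 2.001, Sn 1.000
Ratio ≈ 2:1, so the empirical formula is I2Sn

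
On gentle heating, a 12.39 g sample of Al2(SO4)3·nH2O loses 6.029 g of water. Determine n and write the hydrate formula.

Al2(SO4)3·18H2O

Mass of anhydrous Al2(SO4)3 = 12.39 − 6.029 = 6.361 g
mol H2O = 6.029 / 18.02 = 0.3346
Molar mass of Al2(SO4)3 = 342.17 g/mol → mol Al2(SO4)3 = 6.361 / 342.17 = 0.01859
n = 0.3346 / 0.01859 = 18.00 ≈ 18 → Al2(SO4)3·18H2O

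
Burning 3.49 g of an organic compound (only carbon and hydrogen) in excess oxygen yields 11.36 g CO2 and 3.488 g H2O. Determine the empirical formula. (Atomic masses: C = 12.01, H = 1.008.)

C2H3

mol C = 11.36 / 44.01 = 0.2581; mass C = 0.2581 × 12.01 = 3.100 g
mol H = 2 × (3.488 / 18.02) = 0.3871; mass H = 0.3871 × 1.008 = 0.3902 g
Ratios (÷ 0.2581): C 1.000, H 1.500
×2: C 2.00, H 3.00 → C2H3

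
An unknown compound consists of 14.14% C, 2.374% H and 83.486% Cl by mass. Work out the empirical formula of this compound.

CH2Cl2

Assume 100 g: 14.14 g C, 2.374 g H, 83.486 g Cl.
n(C) = 14.14/12.01 = 1.177, n(H) = 2.374/1.008 = 2.355, n(Cl) = 83.486/35.45 = 2.355
Smallest is C at 1.177 mol; normalising gives C 1.000, H 2.000, Cl 2.000
≈ 1:2:2 → CH2Cl2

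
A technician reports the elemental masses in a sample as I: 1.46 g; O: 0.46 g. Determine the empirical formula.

Moles — I: 1.46 / 126.90 = 0.01151 mol; O: 0.46 / 16.00 = 0.02875 mol
Divide by the smallest (0.01151 mol I): I 1.000, O 2.499
Scaling by 2: I 2.00, O 5.00 → I2O5

I2O5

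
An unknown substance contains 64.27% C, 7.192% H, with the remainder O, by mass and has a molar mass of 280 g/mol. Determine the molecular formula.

C15H20O5

Assume 100 g: 64.27 g C, 7.192 g H, 28.538 g O.
n(C) = 64.27/12.01 = 5.351, n(H) = 7.192/1.008 = 7.135, n(O) = 28.538/16.00 = 1.784
Ratios (÷ 1.784): C 3.000, H 4.000, O 1.000
≈ 3:4:1 → C3H4O
Empirical-formula mass = 56.06 g/mol
n = 280 / 56.06 = 4.99 ≈ 5
Molecular formula = (C3H4O)×5 = C15H20O5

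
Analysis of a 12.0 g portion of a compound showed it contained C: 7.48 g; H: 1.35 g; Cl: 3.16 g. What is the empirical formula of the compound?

n(C) = 7.48/12.01 = 0.6228, n(H) = 1.35/1.008 = 1.339, n(Cl) = 3.16/35.45 = 0.08914
Divide by the smallest (0.08914 mol Cl): C 6.987, H 15.025, Cl 1.000
≈ 7:15:1 → C7H15Cl

C7H15Cl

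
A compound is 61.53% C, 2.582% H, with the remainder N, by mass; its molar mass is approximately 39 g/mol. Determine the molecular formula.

Assume 100 g: 61.53 g C, 2.582 g H, 35.888 g N.
Moles — C: 61.53 / 12.01 = 5.123 mol; H: 2.582 / 1.008 = 2.562 mol; N: 35.888 / 14.01 = 2.562 mol
Divide by the smallest (2.562 mol H): C 2.000, H 1.000, N 1.000
Ratio ≈ 2:1:1, so the empirical formula is C2HN
Empirical-formula mass = 39.04 g/mol
n = 39 / 39.04 = 1.00 ≈ 1
Molecular formula = empirical formula = C2HN

C2HN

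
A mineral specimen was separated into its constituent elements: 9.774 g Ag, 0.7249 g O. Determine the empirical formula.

Ag2O

Ag: 9.774 g ÷ 107.87 g/mol = 0.09061 mol
O: 0.7249 g ÷ 16.00 g/mol = 0.04531 mol
Divide by the smallest (0.04531 mol O): Ag 2.000, O 1.000
Ratio ≈ 2:1, so the empirical formula is Ag2O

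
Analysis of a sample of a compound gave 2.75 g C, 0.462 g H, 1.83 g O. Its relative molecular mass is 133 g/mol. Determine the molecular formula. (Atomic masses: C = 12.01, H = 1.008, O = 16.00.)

n(C) = 2.75/12.01 = 0.229, n(H) = 0.462/1.008 = 0.4583, n(O) = 1.83/16.00 = 0.1144
Smallest is O at 0.1144 mol; normalising gives C 2.002, H 4.007, O 1.000
≈ 2:4:1 → C2H4O
Empirical-formula mass = 44.05 g/mol
n = 133 / 44.05 = 3.02 ≈ 3
Molecular formula = (C2H4O)×3 = C6H12O3

C6H12O3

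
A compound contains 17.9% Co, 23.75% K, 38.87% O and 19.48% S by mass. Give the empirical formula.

CoK2O8S2

Assume 100 g: 17.9 g Co, 23.75 g K, 38.87 g O, 19.48 g S.
n(Co) = 17.9/58.93 = 0.3038, n(K) = 23.75/39.10 = 0.6074, n(O) = 38.87/16.00 = 2.429, n(S) = 19.48/32.07 = 0.6074
Smallest is Co at 0.3038 mol; normalising gives Co 1.000, K 2.000, O 7.998, S 2.000
→ CoK2O8S2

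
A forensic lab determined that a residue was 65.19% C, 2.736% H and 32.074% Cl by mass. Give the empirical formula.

C6H3Cl

Assume 100 g: 65.19 g C, 2.736 g H, 32.074 g Cl.
Moles — C: 65.19 / 12.01 = 5.428 mol; H: 2.736 / 1.008 = 2.714 mol; Cl: 32.074 / 35.45 = 0.9048 mol
Smallest is Cl at 0.9048 mol; normalising gives C 5.999, H 3.000, Cl 1.000
≈ 6:3:1 → C6H3Cl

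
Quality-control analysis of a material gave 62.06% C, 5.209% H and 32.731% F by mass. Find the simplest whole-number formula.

C3H3F

Assume 100 g: 62.06 g C, 5.209 g H, 32.731 g F.
Moles — C: 62.06 / 12.01 = 5.167 mol; H: 5.209 / 1.008 = 5.168 mol; F: 32.731 / 19.00 = 1.723 mol
Divide by the smallest (1.723 mol F): C 3.000, H 3.000, F 1.000
→ C3H3F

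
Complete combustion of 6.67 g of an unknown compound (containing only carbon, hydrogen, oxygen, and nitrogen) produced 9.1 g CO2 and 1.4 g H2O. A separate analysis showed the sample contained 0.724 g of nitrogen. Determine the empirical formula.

C4H3NO4

mol C = 9.1 / 44.01 = 0.2068; mass C = 0.2068 × 12.01 = 2.483 g
mol H = 2 × (1.4 / 18.02) = 0.1554; mass H = 0.1554 × 1.008 = 0.1566 g
mol N = 0.724 / 14.01 = 0.05168
mass O = 6.67 − (3.364) = 3.306 g → mol O = 0.2066
Divide by the smallest (0.05168 mol N): C 4.001, H 3.007, N 1.000, O 3.998
Ratio ≈ 4:3:1:4, so the empirical formula is C4H3NO4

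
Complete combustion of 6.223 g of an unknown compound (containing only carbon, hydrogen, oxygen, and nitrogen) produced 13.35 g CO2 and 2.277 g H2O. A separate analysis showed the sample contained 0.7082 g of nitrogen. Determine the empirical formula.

C6H5NO2

mol C = 13.35 / 44.01 = 0.3033; mass C = 0.3033 × 12.01 = 3.643 g
mol H = 2 × (2.277 / 18.02) = 0.2527; mass H = 0.2527 × 1.008 = 0.2547 g
mol N = 0.7082 / 14.01 = 0.05055
mass O = 6.223 − (4.606) = 1.617 g → mol O = 0.1011
Divide by the smallest (0.05055 mol N): C 6.001, H 4.999, N 1.000, O 1.999
→ C6H5NO2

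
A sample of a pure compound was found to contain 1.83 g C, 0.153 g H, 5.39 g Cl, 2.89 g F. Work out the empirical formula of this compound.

CHClF

n(C) = 1.83/12.01 = 0.1524, n(H) = 0.153/1.008 = 0.1518, n(Cl) = 5.39/35.45 = 0.152, n(F) = 2.89/19.00 = 0.1521
Divide by the smallest (0.1518 mol H): C 1.004, H 1.000, Cl 1.002, F 1.002
→ CHClF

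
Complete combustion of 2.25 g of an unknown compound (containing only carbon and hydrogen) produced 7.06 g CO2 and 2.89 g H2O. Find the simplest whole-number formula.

mol C = 7.06 / 44.01 = 0.1604; mass C = 0.1604 × 12.01 = 1.927 g
mol H = 2 × (2.89 / 18.02) = 0.3208; mass H = 0.3208 × 1.008 = 0.3233 g
Ratios (÷ 0.1604): C 1.000, H 1.999
≈ 1:2 → CH2

CH2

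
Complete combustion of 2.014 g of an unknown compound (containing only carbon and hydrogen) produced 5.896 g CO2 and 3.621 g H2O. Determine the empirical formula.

mol C = 5.896 / 44.01 = 0.1340; mass C = 0.1340 × 12.01 = 1.609 g
mol H = 2 × (3.621 / 18.02) = 0.4019; mass H = 0.4019 × 1.008 = 0.4051 g
Ratios (÷ 0.134): C 1.000, H 3.000
≈ 1:3 → CH3

CH3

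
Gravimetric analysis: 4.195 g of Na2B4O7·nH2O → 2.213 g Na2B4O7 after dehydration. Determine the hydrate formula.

Na2B4O7·10H2O

Mass of water lost = 4.195 − 2.213 = 1.982 g → 1.982 / 18.02 = 0.11 mol H2O
Molar mass of Na2B4O7 = 201.22 g/mol → mol Na2B4O7 = 2.213 / 201.22 = 0.011
n = 0.11 / 0.011 = 10.00 ≈ 10 → Na2B4O7·10H2O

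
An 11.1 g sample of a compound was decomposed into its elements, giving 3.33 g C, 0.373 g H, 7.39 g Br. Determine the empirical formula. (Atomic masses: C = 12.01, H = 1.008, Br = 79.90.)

C3H4Br

n(C) = 3.33/12.01 = 0.2773, n(H) = 0.373/1.008 = 0.37, n(Br) = 7.39/79.90 = 0.09249
Divide by the smallest (0.09249 mol Br): C 2.998, H 4.001, Br 1.000
≈ 3:4:1 → C3H4Br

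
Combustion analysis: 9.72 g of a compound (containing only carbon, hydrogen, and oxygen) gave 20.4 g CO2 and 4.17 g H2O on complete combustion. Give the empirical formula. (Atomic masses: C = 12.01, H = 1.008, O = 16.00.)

mol C = 20.4 / 44.01 = 0.4635; mass C = 0.4635 × 12.01 = 5.567 g
mol H = 2 × (4.17 / 18.02) = 0.4628; mass H = 0.4628 × 1.008 = 0.4665 g
mass O = 9.72 − (6.034) = 3.686 g → mol O = 0.2304
Divide by the smallest (0.2304 mol O): C 2.012, H 2.009, O 1.000
→ C2H2O

C2H2O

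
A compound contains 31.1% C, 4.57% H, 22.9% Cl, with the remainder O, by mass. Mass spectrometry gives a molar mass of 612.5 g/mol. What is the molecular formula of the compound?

Assume 100 g: 31.1 g C, 4.57 g H, 22.9 g Cl, 41.43 g O.
C: 31.1 g ÷ 12.01 g/mol = 2.59 mol
H: 4.57 g ÷ 1.008 g/mol = 4.534 mol
Cl: 22.9 g ÷ 35.45 g/mol = 0.646 mol
O: 41.43 g ÷ 16.00 g/mol = 2.589 mol
Divide by the smallest (0.646 mol Cl): C 4.009, H 7.018, Cl 1.000, O 4.008
≈ 4:7:1:4 → C4H7ClO4
Empirical-formula mass = 154.55 g/mol
n = 612.5 / 154.55 = 3.96 ≈ 4
Molecular formula = (C4H7ClO4)×4 = C16H28Cl4O16

C16H28Cl4O16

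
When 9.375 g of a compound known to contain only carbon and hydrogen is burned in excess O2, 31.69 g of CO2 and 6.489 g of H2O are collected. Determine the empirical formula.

mol C = 31.69 / 44.01 = 0.7201; mass C = 0.7201 × 12.01 = 8.648 g
mol H = 2 × (6.489 / 18.02) = 0.7202; mass H = 0.7202 × 1.008 = 0.7260 g
Smallest is C at 0.7201 mol; normalising gives C 1.000, H 1.000
Ratio ≈ 1:1, so the empirical formula is CH

CH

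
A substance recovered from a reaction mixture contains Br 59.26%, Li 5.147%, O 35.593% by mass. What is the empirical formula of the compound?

BrLiO3

Assume 100 g: 59.26 g Br, 5.147 g Li, 35.593 g O.
Moles — Br: 59.26 / 79.90 = 0.7417 mol; Li: 5.147 / 6.94 = 0.7416 mol; O: 35.593 / 16.00 = 2.225 mol
Divide by the smallest (0.7416 mol Li): Br 1.000, Li 1.000, O 3.000
≈ 1:1:3 → BrLiO3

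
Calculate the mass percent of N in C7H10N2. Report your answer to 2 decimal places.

22.94%

Molar mass = 7(12.01) + 10(1.008) + 2(14.01) = 122.170 g/mol
Mass of N per mole = 2 × 14.01 = 28.020 g
% N = 28.020 / 122.170 × 100 = 22.94%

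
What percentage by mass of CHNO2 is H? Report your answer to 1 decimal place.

Molar mass = 1(12.01) + 1(1.008) + 1(14.01) + 2(16.00) = 59.028 g/mol
Mass of H per mole = 1 × 1.008 = 1.008 g
% H = 1.008 / 59.028 × 100 = 1.7%

1.7%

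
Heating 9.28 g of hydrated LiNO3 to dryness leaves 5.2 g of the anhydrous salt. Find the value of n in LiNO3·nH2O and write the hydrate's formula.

Mass of water lost = 9.28 − 5.2 = 4.08 g → 4.08 / 18.02 = 0.2264 mol H2O
Molar mass of LiNO3 = 68.95 g/mol → mol LiNO3 = 5.2 / 68.95 = 0.07542
n = 0.2264 / 0.07542 = 3.00 ≈ 3 → LiNO3·3H2O

LiNO3·3H2O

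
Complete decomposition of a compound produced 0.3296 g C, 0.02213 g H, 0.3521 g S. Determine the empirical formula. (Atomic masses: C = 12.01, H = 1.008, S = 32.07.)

C5H4S2

n(C) = 0.3296/12.01 = 0.02744, n(H) = 0.02213/1.008 = 0.02195, n(S) = 0.3521/32.07 = 0.01098
Smallest is S at 0.01098 mol; normalising gives C 2.500, H 2.000, S 1.000
Scaling by 2: C 5.00, H 4.00, S 2.00 → C5H4S2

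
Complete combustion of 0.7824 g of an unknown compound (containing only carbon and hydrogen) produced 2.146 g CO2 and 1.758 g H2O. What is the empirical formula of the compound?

mol C = 2.146 / 44.01 = 0.04876; mass C = 0.04876 × 12.01 = 0.5856 g
mol H = 2 × (1.758 / 18.02) = 0.1951; mass H = 0.1951 × 1.008 = 0.1967 g
Divide by the smallest (0.04876 mol C): C 1.000, H 4.001
≈ 1:4 → CH4

CH4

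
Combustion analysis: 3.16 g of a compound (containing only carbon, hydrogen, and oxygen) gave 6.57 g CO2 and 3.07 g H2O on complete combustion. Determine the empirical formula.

mol C = 6.57 / 44.01 = 0.1493; mass C = 0.1493 × 12.01 = 1.793 g
mol H = 2 × (3.07 / 18.02) = 0.3407; mass H = 0.3407 × 1.008 = 0.3435 g
mass O = 3.16 − (2.136) = 1.024 g → mol O = 0.06398
Divide by the smallest (0.06398 mol O): C 2.333, H 5.326, O 1.000
×3: C 7.00, H 15.98, O 3.00 → C7H16O3

C7H16O3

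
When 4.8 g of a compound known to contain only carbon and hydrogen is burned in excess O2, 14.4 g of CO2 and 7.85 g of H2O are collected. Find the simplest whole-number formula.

mol C = 14.4 / 44.01 = 0.3272; mass C = 0.3272 × 12.01 = 3.930 g
mol H = 2 × (7.85 / 18.02) = 0.8713; mass H = 0.8713 × 1.008 = 0.8782 g
Divide by the smallest (0.3272 mol C): C 1.000, H 2.663
Multiply by 3: C 3.00, H 7.99 → C3H8

C3H8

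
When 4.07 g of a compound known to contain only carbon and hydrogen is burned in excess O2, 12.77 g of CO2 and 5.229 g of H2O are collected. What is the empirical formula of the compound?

mol C = 12.77 / 44.01 = 0.2902; mass C = 0.2902 × 12.01 = 3.485 g
mol H = 2 × (5.229 / 18.02) = 0.5804; mass H = 0.5804 × 1.008 = 0.5850 g
Ratios (÷ 0.2902): C 1.000, H 2.000
→ CH2

CH2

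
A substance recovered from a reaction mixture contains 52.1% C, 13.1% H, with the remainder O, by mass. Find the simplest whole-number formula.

C2H6O

Assume 100 g: 52.1 g C, 13.1 g H, 34.8 g O.
C: 52.1 g ÷ 12.01 g/mol = 4.338 mol
H: 13.1 g ÷ 1.008 g/mol = 13 mol
O: 34.8 g ÷ 16.00 g/mol = 2.175 mol
Smallest is O at 2.175 mol; normalising gives C 1.995, H 5.975, O 1.000
Ratio ≈ 2:6:1, so the empirical formula is C2H6O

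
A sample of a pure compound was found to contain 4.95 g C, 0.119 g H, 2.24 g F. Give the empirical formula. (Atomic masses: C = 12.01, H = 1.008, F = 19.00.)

C7H2F2

C: 4.95 g ÷ 12.01 g/mol = 0.4122 mol
H: 0.119 g ÷ 1.008 g/mol = 0.1181 mol
F: 2.24 g ÷ 19.00 g/mol = 0.1179 mol
Ratios (÷ 0.1179): C 3.496, H 1.001, F 1.000
Multiply by 2: C 6.99, H 2.00, F 2.00 → C7H2F2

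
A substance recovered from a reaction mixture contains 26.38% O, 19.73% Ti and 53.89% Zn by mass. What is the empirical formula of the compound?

Assume 100 g: 26.38 g O, 19.73 g Ti, 53.89 g Zn.
n(O) = 26.38/16.00 = 1.649, n(Ti) = 19.73/47.87 = 0.4122, n(Zn) = 53.89/65.38 = 0.8243
Divide by the smallest (0.4122 mol Ti): O 4.000, Ti 1.000, Zn 2.000
Ratio ≈ 4:1:2, so the empirical formula is O4TiZn2

O4TiZn2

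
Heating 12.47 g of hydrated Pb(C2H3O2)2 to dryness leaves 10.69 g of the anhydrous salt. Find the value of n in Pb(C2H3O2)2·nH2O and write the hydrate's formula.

Mass of water lost = 12.47 − 10.69 = 1.78 g → 1.78 / 18.02 = 0.09878 mol H2O
Molar mass of Pb(C2H3O2)2 = 325.29 g/mol → mol Pb(C2H3O2)2 = 10.69 / 325.29 = 0.03286
n = 0.09878 / 0.03286 = 3.01 ≈ 3 → Pb(C2H3O2)2·3H2O

Pb(C2H3O2)2·3H2O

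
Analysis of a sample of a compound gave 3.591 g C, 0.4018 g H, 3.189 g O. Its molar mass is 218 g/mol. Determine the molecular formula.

C: 3.591 g ÷ 12.01 g/mol = 0.299 mol
H: 0.4018 g ÷ 1.008 g/mol = 0.3986 mol
O: 3.189 g ÷ 16.00 g/mol = 0.1993 mol
Ratios (÷ 0.1993): C 1.500, H 2.000, O 1.000
×2: C 3.00, H 4.00, O 2.00 → C3H4O2
Empirical-formula mass = 72.06 g/mol
n = 218 / 72.06 = 3.03 ≈ 3
Molecular formula = (C3H4O2)×3 = C9H12O6

C9H12O6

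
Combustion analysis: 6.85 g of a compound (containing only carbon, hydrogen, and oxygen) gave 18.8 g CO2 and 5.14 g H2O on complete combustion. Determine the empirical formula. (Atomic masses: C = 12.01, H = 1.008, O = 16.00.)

C6H8O

mol C = 18.8 / 44.01 = 0.4272; mass C = 0.4272 × 12.01 = 5.130 g
mol H = 2 × (5.14 / 18.02) = 0.5705; mass H = 0.5705 × 1.008 = 0.5750 g
mass O = 6.85 − (5.705) = 1.145 g → mol O = 0.07154
Smallest is O at 0.07154 mol; normalising gives C 5.971, H 7.975, O 1.000
≈ 6:8:1 → C6H8O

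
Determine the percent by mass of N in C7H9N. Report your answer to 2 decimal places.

13.07%

Molar mass = 7(12.01) + 9(1.008) + 1(14.01) = 107.152 g/mol
Mass of N per mole = 1 × 14.01 = 14.010 g
% N = 14.010 / 107.152 × 100 = 13.07%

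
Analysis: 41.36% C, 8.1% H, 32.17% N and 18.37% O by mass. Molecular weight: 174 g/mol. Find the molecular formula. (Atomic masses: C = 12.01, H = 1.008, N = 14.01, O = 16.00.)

C6H14N4O2

Assume 100 g: 41.36 g C, 8.1 g H, 32.17 g N, 18.37 g O.
n(C) = 41.36/12.01 = 3.444, n(H) = 8.1/1.008 = 8.036, n(N) = 32.17/14.01 = 2.296, n(O) = 18.37/16.00 = 1.148
Smallest is O at 1.148 mol; normalising gives C 2.999, H 6.999, N 2.000, O 1.000
Ratio ≈ 3:7:2:1, so the empirical formula is C3H7N2O
Empirical-formula mass = 87.11 g/mol
n = 174 / 87.11 = 2.00 ≈ 2
Molecular formula = (C3H7N2O)×2 = C6H14N4O2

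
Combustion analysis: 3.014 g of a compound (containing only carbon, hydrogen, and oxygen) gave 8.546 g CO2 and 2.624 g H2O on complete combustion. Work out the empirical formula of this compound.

C8H12O

mol C = 8.546 / 44.01 = 0.1942; mass C = 0.1942 × 12.01 = 2.332 g
mol H = 2 × (2.624 / 18.02) = 0.2912; mass H = 0.2912 × 1.008 = 0.2936 g
mass O = 3.014 − (2.626) = 0.3883 g → mol O = 0.02427
Divide by the smallest (0.02427 mol O): C 8.001, H 12.000, O 1.000
Ratio ≈ 8:12:1, so the empirical formula is C8H12O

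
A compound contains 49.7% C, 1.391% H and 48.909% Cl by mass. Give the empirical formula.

C3HCl

Assume 100 g: 49.7 g C, 1.391 g H, 48.909 g Cl.
Moles — C: 49.7 / 12.01 = 4.138 mol; H: 1.391 / 1.008 = 1.38 mol; Cl: 48.909 / 35.45 = 1.38 mol
Smallest is Cl at 1.38 mol; normalising gives C 2.999, H 1.000, Cl 1.000
Ratio ≈ 3:1:1, so the empirical formula is C3HCl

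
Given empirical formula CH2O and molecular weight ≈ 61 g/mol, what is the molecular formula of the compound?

C2H4O2

Empirical-formula mass = 30.03 g/mol
n = 61 / 30.03 = 2.03 ≈ 2
Molecular formula = (CH2O)2 = C2H4O2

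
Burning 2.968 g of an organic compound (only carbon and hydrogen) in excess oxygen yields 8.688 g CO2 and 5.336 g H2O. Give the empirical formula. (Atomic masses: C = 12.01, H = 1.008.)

mol C = 8.688 / 44.01 = 0.1974; mass C = 0.1974 × 12.01 = 2.371 g
mol H = 2 × (5.336 / 18.02) = 0.5922; mass H = 0.5922 × 1.008 = 0.5970 g
Smallest is C at 0.1974 mol; normalising gives C 1.000, H 3.000
≈ 1:3 → CH3

CH3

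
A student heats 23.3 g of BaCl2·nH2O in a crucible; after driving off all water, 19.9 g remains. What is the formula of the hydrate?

BaCl2·2H2O

Mass of water lost = 23.3 − 19.9 = 3.4 g → 3.4 / 18.02 = 0.1887 mol H2O
Molar mass of BaCl2 = 208.23 g/mol → mol BaCl2 = 19.9 / 208.23 = 0.09557
n = 0.1887 / 0.09557 = 1.97 ≈ 2 → BaCl2·2H2O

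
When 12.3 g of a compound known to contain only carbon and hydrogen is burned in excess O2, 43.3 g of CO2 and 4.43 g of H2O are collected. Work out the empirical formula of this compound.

C2H

mol C = 43.3 / 44.01 = 0.9839; mass C = 0.9839 × 12.01 = 11.82 g
mol H = 2 × (4.43 / 18.02) = 0.4917; mass H = 0.4917 × 1.008 = 0.4956 g
Ratios (÷ 0.4917): C 2.001, H 1.000
→ C2H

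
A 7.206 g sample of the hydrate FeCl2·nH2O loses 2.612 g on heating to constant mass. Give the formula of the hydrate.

Mass of anhydrous FeCl2 = 7.206 − 2.612 = 4.594 g
mol H2O = 2.612 / 18.02 = 0.145
Molar mass of FeCl2 = 126.75 g/mol → mol FeCl2 = 4.594 / 126.75 = 0.03624
n = 0.145 / 0.03624 = 4.00 ≈ 4 → FeCl2·4H2O

FeCl2·4H2O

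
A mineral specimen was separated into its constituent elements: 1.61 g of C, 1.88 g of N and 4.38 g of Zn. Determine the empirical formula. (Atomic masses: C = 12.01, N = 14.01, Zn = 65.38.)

Moles — C: 1.61 / 12.01 = 0.1341 mol; N: 1.88 / 14.01 = 0.1342 mol; Zn: 4.38 / 65.38 = 0.06699 mol
Divide by the smallest (0.06699 mol Zn): C 2.001, N 2.003, Zn 1.000
≈ 2:2:1 → C2N2Zn

C2N2Zn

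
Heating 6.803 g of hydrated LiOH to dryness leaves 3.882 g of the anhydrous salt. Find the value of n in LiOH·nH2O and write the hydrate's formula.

Mass of water lost = 6.803 − 3.882 = 2.921 g → 2.921 / 18.02 = 0.1621 mol H2O
Molar mass of LiOH = 23.95 g/mol → mol LiOH = 3.882 / 23.95 = 0.1621
n = 0.1621 / 0.1621 = 1.00 ≈ 1 → LiOH·H2O

LiOH·H2O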